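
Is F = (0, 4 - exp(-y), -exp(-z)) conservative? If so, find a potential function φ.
Yes, F is conservative. φ = 4*y + exp(-z) + exp(-y)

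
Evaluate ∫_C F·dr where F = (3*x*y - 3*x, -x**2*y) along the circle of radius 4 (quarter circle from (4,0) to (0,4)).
-104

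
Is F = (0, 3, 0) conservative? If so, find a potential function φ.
Yes, F is conservative. φ = 3*y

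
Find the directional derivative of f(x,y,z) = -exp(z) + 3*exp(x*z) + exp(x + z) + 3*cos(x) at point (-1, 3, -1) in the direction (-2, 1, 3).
sqrt(14)*(-3*exp(3) - 6*exp(2)*sin(1) - 3*E + 1)*exp(-2)/14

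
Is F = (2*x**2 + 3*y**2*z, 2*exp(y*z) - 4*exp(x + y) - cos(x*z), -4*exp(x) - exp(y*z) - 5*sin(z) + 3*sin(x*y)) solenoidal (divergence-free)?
No, ∇·F = 4*x - y*exp(y*z) + 2*z*exp(y*z) - 4*exp(x + y) - 5*cos(z)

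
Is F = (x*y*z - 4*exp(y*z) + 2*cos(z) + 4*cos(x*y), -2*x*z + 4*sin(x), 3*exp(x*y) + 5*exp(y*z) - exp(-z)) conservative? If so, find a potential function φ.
No, ∇×F = (3*x*exp(x*y) + 2*x + 5*z*exp(y*z), x*y - 3*y*exp(x*y) - 4*y*exp(y*z) - 2*sin(z), -x*z + 4*x*sin(x*y) + 4*z*exp(y*z) - 2*z + 4*cos(x)) ≠ 0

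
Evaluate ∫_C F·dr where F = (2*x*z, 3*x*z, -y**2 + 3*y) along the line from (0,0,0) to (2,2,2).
50/3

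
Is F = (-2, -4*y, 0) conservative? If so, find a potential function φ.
Yes, F is conservative. φ = -2*x - 2*y**2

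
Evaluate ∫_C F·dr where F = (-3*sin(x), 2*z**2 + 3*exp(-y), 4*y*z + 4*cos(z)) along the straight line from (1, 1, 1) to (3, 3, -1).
-8*sin(1) + 3*cos(3) - 3*cos(1) - 3*exp(-3) + 3*exp(-1) + 4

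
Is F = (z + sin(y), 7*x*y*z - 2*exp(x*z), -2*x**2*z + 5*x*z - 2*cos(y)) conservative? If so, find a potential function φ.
No, ∇×F = (-7*x*y + 2*x*exp(x*z) + 2*sin(y), 4*x*z - 5*z + 1, 7*y*z - 2*z*exp(x*z) - cos(y)) ≠ 0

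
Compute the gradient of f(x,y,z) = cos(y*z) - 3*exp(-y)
(0, -z*sin(y*z) + 3*exp(-y), -y*sin(y*z))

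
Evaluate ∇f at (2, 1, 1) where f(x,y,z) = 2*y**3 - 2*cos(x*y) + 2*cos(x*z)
(0, 4*sin(2) + 6, -4*sin(2))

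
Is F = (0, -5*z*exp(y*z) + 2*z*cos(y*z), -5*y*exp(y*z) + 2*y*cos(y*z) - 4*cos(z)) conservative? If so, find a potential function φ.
Yes, F is conservative. φ = -5*exp(y*z) - 4*sin(z) + 2*sin(y*z)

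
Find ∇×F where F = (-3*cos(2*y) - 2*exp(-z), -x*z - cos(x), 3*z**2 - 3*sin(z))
(x, 2*exp(-z), -z + sin(x) - 6*sin(2*y))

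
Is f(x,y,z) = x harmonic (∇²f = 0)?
Yes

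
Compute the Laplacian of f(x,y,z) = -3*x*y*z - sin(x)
sin(x)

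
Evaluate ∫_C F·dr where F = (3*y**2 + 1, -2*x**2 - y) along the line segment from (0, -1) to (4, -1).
16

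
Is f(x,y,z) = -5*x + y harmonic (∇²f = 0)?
Yes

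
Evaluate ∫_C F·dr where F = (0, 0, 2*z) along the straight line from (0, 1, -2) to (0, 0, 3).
5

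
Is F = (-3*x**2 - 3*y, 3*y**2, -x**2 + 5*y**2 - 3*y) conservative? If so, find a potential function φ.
No, ∇×F = (10*y - 3, 2*x, 3) ≠ 0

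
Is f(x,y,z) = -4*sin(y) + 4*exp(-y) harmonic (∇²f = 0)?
No, ∇²f = 4*sin(y) + 4*exp(-y)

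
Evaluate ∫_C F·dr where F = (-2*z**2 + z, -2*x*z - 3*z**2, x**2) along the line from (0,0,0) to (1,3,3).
-73/2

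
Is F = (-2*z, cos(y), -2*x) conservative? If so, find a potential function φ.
Yes, F is conservative. φ = -2*x*z + sin(y)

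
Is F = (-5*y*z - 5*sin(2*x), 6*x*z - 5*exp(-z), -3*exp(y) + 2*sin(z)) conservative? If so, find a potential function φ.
No, ∇×F = (-6*x - 3*exp(y) - 5*exp(-z), -5*y, 11*z) ≠ 0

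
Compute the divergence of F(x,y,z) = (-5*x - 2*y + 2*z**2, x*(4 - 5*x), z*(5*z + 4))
10*z - 1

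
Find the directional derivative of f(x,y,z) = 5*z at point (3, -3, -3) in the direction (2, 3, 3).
15*sqrt(22)/22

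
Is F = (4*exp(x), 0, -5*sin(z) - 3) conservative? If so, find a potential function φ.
Yes, F is conservative. φ = -3*z + 4*exp(x) + 5*cos(z)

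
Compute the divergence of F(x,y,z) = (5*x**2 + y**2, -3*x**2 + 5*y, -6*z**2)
10*x - 12*z + 5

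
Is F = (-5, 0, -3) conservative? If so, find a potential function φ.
Yes, F is conservative. φ = -5*x - 3*z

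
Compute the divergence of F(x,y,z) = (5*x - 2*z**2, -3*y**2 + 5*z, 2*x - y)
5 - 6*y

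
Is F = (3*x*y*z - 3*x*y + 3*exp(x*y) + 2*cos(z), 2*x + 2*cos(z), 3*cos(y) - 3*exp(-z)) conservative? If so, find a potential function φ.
No, ∇×F = (-3*sin(y) + 2*sin(z), 3*x*y - 2*sin(z), -3*x*z - 3*x*exp(x*y) + 3*x + 2) ≠ 0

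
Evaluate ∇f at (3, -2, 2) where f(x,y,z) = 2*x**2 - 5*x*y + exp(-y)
(22, -15 - exp(2), 0)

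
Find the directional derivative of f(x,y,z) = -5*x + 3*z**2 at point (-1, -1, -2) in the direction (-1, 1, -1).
17*sqrt(3)/3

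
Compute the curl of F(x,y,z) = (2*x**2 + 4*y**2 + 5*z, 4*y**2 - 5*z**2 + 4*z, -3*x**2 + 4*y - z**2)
(10*z, 6*x + 5, -8*y)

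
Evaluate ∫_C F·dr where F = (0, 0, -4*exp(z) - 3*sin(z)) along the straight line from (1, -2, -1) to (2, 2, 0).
-3*cos(1) - 1 + 4*exp(-1)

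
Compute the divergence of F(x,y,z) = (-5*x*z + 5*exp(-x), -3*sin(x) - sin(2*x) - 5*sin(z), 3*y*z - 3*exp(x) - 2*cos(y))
3*y - 5*z - 5*exp(-x)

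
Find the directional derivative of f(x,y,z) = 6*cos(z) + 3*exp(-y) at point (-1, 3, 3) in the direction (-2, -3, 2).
3*sqrt(17)*(-4*exp(3)*sin(3) + 3)*exp(-3)/17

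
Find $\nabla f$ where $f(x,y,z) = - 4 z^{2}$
(0, 0, -8*z)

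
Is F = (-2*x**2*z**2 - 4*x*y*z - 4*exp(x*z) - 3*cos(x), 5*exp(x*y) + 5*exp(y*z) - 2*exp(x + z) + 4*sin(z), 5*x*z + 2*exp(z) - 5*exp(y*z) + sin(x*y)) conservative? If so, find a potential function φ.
No, ∇×F = (x*cos(x*y) - 5*y*exp(y*z) - 5*z*exp(y*z) + 2*exp(x + z) - 4*cos(z), -4*x**2*z - 4*x*y - 4*x*exp(x*z) - y*cos(x*y) - 5*z, 4*x*z + 5*y*exp(x*y) - 2*exp(x + z)) ≠ 0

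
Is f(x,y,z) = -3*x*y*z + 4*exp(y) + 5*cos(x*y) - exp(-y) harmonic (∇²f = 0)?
No, ∇²f = -5*x**2*cos(x*y) - 5*y**2*cos(x*y) + 4*exp(y) - exp(-y)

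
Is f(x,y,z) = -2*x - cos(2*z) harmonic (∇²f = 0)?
No, ∇²f = 4*cos(2*z)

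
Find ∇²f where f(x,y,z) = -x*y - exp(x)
-exp(x)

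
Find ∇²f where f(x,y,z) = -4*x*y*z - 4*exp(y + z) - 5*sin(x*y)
5*x**2*sin(x*y) + 5*y**2*sin(x*y) - 8*exp(y + z)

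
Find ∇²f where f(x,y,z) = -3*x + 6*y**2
12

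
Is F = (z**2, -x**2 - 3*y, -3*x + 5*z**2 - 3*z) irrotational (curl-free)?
No, ∇×F = (0, 2*z + 3, -2*x)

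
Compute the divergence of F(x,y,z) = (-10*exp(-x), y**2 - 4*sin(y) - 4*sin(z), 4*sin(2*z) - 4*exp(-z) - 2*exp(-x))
2*y - 4*cos(y) + 8*cos(2*z) + 4*exp(-z) + 10*exp(-x)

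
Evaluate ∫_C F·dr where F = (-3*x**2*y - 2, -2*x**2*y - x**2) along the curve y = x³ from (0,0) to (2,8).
-1236/5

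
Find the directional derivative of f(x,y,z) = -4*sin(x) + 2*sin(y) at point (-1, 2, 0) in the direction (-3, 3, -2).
3*sqrt(22)*(cos(2) + 2*cos(1))/11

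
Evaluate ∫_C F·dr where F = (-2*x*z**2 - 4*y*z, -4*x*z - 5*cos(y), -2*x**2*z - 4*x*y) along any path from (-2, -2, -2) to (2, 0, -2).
-32 - 5*sin(2)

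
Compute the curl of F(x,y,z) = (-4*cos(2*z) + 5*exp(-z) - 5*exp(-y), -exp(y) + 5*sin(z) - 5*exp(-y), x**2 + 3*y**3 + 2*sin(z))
(9*y**2 - 5*cos(z), -2*x + 8*sin(2*z) - 5*exp(-z), -5*exp(-y))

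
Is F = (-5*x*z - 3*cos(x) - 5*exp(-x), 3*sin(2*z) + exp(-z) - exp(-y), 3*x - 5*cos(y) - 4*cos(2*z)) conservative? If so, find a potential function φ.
No, ∇×F = (5*sin(y) - 6*cos(2*z) + exp(-z), -5*x - 3, 0) ≠ 0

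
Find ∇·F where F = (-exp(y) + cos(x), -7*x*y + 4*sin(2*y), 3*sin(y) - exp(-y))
-7*x - sin(x) + 8*cos(2*y)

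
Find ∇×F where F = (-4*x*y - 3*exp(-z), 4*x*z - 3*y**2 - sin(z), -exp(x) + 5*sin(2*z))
(-4*x + cos(z), exp(x) + 3*exp(-z), 4*x + 4*z)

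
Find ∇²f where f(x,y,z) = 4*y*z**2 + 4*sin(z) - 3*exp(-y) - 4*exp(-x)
8*y - 4*sin(z) - 3*exp(-y) - 4*exp(-x)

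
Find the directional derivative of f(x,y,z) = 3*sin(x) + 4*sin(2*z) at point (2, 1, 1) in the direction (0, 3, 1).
4*sqrt(10)*cos(2)/5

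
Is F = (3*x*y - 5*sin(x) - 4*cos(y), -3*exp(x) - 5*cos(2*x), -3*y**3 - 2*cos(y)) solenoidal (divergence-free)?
No, ∇·F = 3*y - 5*cos(x)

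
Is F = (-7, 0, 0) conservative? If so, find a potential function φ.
Yes, F is conservative. φ = -7*x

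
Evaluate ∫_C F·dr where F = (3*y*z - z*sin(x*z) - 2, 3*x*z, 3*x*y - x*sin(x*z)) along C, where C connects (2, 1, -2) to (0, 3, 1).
17 - cos(4)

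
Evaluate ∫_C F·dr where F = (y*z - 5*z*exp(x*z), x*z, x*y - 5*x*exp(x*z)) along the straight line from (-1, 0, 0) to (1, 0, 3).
5 - 5*exp(3)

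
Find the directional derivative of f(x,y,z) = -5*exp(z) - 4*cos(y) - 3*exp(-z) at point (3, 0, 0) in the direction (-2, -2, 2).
-2*sqrt(3)/3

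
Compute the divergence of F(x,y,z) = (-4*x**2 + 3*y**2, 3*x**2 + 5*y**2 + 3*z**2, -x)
-8*x + 10*y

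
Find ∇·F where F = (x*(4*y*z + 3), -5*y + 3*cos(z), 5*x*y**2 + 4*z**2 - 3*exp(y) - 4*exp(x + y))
4*y*z + 8*z - 2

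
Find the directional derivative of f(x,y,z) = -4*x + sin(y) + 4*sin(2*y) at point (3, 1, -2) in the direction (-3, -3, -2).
3*sqrt(22)*(-cos(1) - 8*cos(2) + 4)/22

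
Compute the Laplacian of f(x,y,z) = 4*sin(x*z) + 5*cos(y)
-4*x**2*sin(x*z) - 4*z**2*sin(x*z) - 5*cos(y)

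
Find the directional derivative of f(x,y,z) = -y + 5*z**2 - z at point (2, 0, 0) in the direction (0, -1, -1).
sqrt(2)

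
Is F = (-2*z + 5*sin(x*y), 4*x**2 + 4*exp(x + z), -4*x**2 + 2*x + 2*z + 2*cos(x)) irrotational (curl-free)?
No, ∇×F = (-4*exp(x + z), 8*x + 2*sin(x) - 4, -5*x*cos(x*y) + 8*x + 4*exp(x + z))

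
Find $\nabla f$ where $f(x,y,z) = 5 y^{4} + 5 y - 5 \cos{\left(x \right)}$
(5*sin(x), 20*y**3 + 5, 0)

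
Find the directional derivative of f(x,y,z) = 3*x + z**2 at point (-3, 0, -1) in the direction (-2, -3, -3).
0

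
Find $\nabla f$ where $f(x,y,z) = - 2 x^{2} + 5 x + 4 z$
(5 - 4*x, 0, 4)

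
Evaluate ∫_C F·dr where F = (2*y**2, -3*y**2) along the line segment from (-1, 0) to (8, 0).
0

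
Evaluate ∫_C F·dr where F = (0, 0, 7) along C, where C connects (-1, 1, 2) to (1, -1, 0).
-14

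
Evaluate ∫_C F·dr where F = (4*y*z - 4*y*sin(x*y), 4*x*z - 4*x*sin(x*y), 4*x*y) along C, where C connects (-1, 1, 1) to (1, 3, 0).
4*cos(3) - 4*cos(1) + 4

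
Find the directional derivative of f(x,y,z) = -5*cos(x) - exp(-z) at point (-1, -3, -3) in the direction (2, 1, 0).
-2*sqrt(5)*sin(1)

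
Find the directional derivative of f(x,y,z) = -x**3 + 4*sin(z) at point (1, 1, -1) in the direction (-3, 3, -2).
sqrt(22)*(9 - 8*cos(1))/22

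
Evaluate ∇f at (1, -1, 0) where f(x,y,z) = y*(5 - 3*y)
(0, 11, 0)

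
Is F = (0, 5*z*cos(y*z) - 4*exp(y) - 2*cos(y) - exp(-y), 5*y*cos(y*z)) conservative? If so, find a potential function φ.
Yes, F is conservative. φ = -4*exp(y) - 2*sin(y) + 5*sin(y*z) + exp(-y)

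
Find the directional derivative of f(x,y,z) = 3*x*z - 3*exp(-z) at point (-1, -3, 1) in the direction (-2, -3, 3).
3*sqrt(22)*(3 - 5*E)*exp(-1)/22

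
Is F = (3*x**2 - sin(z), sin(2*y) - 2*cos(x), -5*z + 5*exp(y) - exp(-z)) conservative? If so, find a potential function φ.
No, ∇×F = (5*exp(y), -cos(z), 2*sin(x)) ≠ 0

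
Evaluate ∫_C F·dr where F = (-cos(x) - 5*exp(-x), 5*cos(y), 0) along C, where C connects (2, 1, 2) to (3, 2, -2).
-5*sin(1) - 5*exp(-2) - sin(3) + 5*exp(-3) + 6*sin(2)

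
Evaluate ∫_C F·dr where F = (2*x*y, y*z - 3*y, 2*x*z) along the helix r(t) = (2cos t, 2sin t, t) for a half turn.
-8 - pi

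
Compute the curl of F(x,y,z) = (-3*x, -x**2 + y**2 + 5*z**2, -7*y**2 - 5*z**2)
(-14*y - 10*z, 0, -2*x)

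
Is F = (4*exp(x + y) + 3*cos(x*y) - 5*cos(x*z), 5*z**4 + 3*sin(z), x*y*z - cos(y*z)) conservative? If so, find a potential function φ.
No, ∇×F = (x*z - 20*z**3 + z*sin(y*z) - 3*cos(z), 5*x*sin(x*z) - y*z, 3*x*sin(x*y) - 4*exp(x + y)) ≠ 0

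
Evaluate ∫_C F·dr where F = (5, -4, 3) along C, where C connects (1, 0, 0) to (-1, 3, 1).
-19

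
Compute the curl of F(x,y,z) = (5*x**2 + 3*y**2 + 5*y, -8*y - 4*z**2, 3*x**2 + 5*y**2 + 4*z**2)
(10*y + 8*z, -6*x, -6*y - 5)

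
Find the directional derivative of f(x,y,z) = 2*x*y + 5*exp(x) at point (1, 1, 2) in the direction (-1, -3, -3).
sqrt(19)*(-5*E - 8)/19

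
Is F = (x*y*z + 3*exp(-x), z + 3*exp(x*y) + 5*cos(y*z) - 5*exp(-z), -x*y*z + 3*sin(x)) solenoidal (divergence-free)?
No, ∇·F = -x*y + 3*x*exp(x*y) + y*z - 5*z*sin(y*z) - 3*exp(-x)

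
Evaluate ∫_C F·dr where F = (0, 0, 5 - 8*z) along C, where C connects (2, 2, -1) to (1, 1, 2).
3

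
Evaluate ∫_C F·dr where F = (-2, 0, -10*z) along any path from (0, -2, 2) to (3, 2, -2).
-6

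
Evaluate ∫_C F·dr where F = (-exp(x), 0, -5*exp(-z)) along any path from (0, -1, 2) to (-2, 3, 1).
-6*exp(-2) + 1 + 5*exp(-1)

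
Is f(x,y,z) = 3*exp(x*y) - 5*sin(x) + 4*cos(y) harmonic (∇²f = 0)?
No, ∇²f = 3*x**2*exp(x*y) + 3*y**2*exp(x*y) + 5*sin(x) - 4*cos(y)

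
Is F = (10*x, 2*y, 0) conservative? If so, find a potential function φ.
Yes, F is conservative. φ = 5*x**2 + y**2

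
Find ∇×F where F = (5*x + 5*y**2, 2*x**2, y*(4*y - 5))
(8*y - 5, 0, 4*x - 10*y)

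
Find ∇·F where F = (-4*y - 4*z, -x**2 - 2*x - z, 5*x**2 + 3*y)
0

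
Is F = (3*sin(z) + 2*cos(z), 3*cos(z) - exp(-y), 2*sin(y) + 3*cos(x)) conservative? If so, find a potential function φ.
No, ∇×F = (3*sin(z) + 2*cos(y), 3*sin(x) - 2*sin(z) + 3*cos(z), 0) ≠ 0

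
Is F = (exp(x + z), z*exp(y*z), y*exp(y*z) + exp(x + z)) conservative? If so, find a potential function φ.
Yes, F is conservative. φ = exp(y*z) + exp(x + z)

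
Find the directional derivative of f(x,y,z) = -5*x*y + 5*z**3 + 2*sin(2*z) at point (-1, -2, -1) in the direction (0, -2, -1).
-sqrt(5)*(4*cos(2) + 25)/5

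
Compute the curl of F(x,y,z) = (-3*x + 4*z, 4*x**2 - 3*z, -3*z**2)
(3, 4, 8*x)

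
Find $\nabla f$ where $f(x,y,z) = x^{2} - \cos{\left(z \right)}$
(2*x, 0, sin(z))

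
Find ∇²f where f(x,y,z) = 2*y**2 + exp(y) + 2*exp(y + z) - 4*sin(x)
exp(y) + 4*exp(y + z) + 4*sin(x) + 4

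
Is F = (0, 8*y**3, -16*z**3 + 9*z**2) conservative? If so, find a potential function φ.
Yes, F is conservative. φ = 2*y**4 - 4*z**4 + 3*z**3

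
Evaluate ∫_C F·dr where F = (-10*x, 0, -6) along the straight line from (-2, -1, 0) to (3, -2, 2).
-37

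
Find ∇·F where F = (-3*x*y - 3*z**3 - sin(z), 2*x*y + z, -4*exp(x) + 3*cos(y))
2*x - 3*y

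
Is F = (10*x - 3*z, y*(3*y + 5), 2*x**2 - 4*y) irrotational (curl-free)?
No, ∇×F = (-4, -4*x - 3, 0)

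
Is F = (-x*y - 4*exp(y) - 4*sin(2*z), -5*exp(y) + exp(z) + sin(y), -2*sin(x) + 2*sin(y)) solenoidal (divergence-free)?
No, ∇·F = -y - 5*exp(y) + cos(y)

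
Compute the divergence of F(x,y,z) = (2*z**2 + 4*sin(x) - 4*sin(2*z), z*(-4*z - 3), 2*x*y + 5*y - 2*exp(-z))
4*cos(x) + 2*exp(-z)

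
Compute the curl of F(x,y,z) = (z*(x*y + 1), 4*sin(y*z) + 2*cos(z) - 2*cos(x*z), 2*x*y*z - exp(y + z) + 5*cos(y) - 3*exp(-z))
(2*x*z - 2*x*sin(x*z) - 4*y*cos(y*z) - exp(y + z) - 5*sin(y) + 2*sin(z), x*y - 2*y*z + 1, z*(-x + 2*sin(x*z)))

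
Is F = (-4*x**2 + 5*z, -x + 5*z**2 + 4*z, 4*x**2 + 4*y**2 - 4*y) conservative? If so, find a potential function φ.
No, ∇×F = (8*y - 10*z - 8, 5 - 8*x, -1) ≠ 0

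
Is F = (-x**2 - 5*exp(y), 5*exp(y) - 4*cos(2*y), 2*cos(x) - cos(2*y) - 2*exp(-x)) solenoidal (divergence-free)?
No, ∇·F = -2*x + 5*exp(y) + 8*sin(2*y)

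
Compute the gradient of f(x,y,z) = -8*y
(0, -8, 0)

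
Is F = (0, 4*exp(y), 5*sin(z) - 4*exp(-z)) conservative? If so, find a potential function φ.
Yes, F is conservative. φ = 4*exp(y) - 5*cos(z) + 4*exp(-z)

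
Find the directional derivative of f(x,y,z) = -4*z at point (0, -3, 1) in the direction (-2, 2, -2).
4*sqrt(3)/3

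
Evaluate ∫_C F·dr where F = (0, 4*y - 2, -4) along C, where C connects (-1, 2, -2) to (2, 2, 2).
-16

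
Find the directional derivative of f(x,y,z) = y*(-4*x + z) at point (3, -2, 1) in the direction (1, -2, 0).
6*sqrt(5)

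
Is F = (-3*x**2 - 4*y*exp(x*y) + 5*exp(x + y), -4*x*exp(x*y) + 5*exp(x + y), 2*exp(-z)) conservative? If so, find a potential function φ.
Yes, F is conservative. φ = -x**3 - 4*exp(x*y) + 5*exp(x + y) - 2*exp(-z)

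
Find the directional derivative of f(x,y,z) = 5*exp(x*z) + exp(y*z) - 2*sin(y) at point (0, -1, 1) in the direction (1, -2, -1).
sqrt(6)*(-1 + 4*E*cos(1) + 5*E)*exp(-1)/6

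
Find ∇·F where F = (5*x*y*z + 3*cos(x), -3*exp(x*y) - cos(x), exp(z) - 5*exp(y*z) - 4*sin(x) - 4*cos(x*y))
-3*x*exp(x*y) + 5*y*z - 5*y*exp(y*z) + exp(z) - 3*sin(x)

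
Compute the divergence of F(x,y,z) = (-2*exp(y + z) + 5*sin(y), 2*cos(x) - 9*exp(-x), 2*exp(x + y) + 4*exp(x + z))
4*exp(x + z)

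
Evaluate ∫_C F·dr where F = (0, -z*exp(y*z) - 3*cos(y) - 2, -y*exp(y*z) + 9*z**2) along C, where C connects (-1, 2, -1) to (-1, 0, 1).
exp(-2) + 3*sin(2) + 9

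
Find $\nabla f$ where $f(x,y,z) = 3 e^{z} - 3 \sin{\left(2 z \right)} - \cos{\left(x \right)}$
(sin(x), 0, 3*exp(z) - 6*cos(2*z))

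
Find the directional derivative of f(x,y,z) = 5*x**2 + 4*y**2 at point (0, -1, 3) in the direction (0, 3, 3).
-4*sqrt(2)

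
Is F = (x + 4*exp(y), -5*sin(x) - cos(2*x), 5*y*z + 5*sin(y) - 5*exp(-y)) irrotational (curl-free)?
No, ∇×F = (5*z + 5*cos(y) + 5*exp(-y), 0, -4*exp(y) + 2*sin(2*x) - 5*cos(x))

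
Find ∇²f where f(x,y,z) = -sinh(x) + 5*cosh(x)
-sinh(x) + 5*cosh(x)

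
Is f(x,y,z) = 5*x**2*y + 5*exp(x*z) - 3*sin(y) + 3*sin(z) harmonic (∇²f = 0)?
No, ∇²f = 5*x**2*exp(x*z) + 10*y + 5*z**2*exp(x*z) + 3*sin(y) - 3*sin(z)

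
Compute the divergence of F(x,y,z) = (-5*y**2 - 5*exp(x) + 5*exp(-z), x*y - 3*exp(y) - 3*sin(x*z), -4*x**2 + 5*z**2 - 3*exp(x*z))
-3*x*exp(x*z) + x + 10*z - 5*exp(x) - 3*exp(y)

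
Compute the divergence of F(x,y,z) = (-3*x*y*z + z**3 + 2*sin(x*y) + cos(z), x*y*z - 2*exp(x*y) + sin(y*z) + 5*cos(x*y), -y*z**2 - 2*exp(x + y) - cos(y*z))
x*z - 2*x*exp(x*y) - 5*x*sin(x*y) - 5*y*z + y*sin(y*z) + 2*y*cos(x*y) + z*cos(y*z)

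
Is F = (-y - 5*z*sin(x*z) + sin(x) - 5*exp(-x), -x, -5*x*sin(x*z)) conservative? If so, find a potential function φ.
Yes, F is conservative. φ = -x*y - cos(x) + 5*cos(x*z) + 5*exp(-x)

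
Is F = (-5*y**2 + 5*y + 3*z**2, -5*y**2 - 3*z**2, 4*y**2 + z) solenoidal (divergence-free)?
No, ∇·F = 1 - 10*y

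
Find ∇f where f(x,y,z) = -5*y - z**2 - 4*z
(0, -5, -2*z - 4)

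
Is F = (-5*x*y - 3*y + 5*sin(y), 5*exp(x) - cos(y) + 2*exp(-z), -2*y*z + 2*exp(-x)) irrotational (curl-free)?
No, ∇×F = (-2*z + 2*exp(-z), 2*exp(-x), 5*x + 5*exp(x) - 5*cos(y) + 3)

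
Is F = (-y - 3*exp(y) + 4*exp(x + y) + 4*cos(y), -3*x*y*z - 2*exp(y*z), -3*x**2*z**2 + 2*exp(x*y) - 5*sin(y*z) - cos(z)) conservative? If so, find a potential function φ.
No, ∇×F = (3*x*y + 2*x*exp(x*y) + 2*y*exp(y*z) - 5*z*cos(y*z), 6*x*z**2 - 2*y*exp(x*y), -3*y*z + 3*exp(y) - 4*exp(x + y) + 4*sin(y) + 1) ≠ 0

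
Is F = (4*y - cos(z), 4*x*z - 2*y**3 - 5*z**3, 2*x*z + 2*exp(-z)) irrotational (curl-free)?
No, ∇×F = (-4*x + 15*z**2, -2*z + sin(z), 4*z - 4)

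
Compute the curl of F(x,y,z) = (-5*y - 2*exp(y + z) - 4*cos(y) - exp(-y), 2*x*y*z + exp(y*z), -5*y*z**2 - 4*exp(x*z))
(-2*x*y - y*exp(y*z) - 5*z**2, 4*z*exp(x*z) - 2*exp(y + z), 2*y*z + 2*exp(y + z) - 4*sin(y) + 5 - exp(-y))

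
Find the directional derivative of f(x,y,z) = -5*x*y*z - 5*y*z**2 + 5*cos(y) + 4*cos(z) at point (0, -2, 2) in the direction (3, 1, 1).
sqrt(11)*(sin(2) + 80)/11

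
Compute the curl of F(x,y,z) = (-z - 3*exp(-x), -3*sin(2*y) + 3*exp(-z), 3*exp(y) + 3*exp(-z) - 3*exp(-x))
(3*exp(y) + 3*exp(-z), -1 - 3*exp(-x), 0)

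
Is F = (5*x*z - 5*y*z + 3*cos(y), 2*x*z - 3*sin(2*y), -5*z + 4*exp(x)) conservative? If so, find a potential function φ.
No, ∇×F = (-2*x, 5*x - 5*y - 4*exp(x), 7*z + 3*sin(y)) ≠ 0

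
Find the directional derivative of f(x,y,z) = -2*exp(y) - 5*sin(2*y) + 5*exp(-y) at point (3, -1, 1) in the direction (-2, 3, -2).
-3*sqrt(17)*(10*E*cos(2) + 2 + 5*exp(2))*exp(-1)/17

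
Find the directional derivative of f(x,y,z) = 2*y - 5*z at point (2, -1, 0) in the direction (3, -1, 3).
-17*sqrt(19)/19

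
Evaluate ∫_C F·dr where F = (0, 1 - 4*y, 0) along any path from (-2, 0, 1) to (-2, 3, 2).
-15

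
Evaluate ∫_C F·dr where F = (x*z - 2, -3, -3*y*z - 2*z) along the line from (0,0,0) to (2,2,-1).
-43/3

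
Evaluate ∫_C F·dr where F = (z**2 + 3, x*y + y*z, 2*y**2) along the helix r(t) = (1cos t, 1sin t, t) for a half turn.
-pi**2 - 4/3 + 3*pi/4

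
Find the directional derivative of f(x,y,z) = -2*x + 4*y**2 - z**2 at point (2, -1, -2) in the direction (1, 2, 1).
-7*sqrt(6)/3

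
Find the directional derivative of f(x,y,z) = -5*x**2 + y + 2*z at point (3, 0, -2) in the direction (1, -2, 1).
-5*sqrt(6)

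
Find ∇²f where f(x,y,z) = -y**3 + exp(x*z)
x**2*exp(x*z) - 6*y + z**2*exp(x*z)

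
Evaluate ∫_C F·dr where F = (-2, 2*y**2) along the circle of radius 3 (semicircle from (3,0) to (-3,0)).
12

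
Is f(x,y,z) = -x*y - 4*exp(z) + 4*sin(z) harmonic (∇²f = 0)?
No, ∇²f = -4*exp(z) - 4*sin(z)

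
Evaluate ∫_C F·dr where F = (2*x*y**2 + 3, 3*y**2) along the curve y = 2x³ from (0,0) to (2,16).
4358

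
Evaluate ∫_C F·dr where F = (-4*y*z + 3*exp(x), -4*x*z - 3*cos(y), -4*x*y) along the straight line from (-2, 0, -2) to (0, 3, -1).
-3*sin(3) - 3*exp(-2) + 3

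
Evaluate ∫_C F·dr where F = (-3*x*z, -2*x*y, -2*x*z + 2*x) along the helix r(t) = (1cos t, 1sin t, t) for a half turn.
8/3 - 3*pi/4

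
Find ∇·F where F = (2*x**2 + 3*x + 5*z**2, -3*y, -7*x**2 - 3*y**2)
4*x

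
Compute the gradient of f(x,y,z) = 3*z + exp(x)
(exp(x), 0, 3)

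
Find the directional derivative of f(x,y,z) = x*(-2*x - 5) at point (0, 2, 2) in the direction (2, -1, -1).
-5*sqrt(6)/3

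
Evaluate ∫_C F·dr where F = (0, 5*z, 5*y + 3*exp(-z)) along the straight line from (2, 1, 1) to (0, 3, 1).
10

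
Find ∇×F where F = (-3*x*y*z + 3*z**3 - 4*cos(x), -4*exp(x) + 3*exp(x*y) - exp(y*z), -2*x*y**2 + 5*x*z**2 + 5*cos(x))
(y*(-4*x + exp(y*z)), -3*x*y + 2*y**2 + 4*z**2 + 5*sin(x), 3*x*z + 3*y*exp(x*y) - 4*exp(x))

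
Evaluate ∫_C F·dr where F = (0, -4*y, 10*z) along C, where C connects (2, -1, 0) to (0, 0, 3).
47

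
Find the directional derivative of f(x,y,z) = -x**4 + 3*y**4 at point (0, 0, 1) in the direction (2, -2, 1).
0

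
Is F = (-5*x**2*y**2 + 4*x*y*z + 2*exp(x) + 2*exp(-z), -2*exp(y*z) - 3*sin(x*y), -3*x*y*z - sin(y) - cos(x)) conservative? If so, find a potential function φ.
No, ∇×F = (-3*x*z + 2*y*exp(y*z) - cos(y), 4*x*y + 3*y*z - sin(x) - 2*exp(-z), 10*x**2*y - 4*x*z - 3*y*cos(x*y)) ≠ 0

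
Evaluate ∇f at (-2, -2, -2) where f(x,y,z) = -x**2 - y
(4, -1, 0)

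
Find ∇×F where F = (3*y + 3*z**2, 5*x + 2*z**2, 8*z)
(-4*z, 6*z, 2)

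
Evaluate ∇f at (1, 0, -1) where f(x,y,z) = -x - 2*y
(-1, -2, 0)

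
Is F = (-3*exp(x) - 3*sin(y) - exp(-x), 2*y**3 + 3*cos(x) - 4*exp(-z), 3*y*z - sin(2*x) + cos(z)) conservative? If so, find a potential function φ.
No, ∇×F = (3*z - 4*exp(-z), 2*cos(2*x), -3*sin(x) + 3*cos(y)) ≠ 0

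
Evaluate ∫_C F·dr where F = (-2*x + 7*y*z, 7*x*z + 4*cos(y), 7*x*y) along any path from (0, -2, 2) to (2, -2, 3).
-88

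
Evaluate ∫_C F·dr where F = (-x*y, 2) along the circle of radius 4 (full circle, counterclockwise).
0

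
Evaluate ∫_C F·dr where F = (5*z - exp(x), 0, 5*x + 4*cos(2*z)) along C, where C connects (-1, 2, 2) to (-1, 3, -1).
-2*sin(2) - 2*sin(4) + 15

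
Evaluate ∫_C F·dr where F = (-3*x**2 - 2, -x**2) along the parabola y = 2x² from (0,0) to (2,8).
-28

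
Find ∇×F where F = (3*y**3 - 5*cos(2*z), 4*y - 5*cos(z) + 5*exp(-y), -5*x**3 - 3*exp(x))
(-5*sin(z), 15*x**2 + 3*exp(x) + 10*sin(2*z), -9*y**2)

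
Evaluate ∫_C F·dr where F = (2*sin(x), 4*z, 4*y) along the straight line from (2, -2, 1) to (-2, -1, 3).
-4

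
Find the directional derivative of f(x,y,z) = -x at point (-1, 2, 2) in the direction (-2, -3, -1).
sqrt(14)/7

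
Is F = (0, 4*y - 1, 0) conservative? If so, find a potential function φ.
Yes, F is conservative. φ = y*(2*y - 1)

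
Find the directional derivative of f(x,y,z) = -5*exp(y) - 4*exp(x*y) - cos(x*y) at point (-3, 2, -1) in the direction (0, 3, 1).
3*sqrt(10)*(-5*exp(8) + 3*exp(6)*sin(6) + 12)*exp(-6)/10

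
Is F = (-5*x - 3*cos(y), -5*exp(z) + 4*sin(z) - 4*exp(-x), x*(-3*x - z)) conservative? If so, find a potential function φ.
No, ∇×F = (5*exp(z) - 4*cos(z), 6*x + z, -3*sin(y) + 4*exp(-x)) ≠ 0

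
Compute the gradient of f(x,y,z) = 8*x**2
(16*x, 0, 0)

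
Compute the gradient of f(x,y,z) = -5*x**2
(-10*x, 0, 0)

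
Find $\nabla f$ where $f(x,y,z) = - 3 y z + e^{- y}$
(0, -3*z - exp(-y), -3*y)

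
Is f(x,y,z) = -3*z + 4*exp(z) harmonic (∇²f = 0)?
No, ∇²f = 4*exp(z)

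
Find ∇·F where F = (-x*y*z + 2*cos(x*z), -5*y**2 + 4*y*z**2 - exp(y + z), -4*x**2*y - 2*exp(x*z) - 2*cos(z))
-2*x*exp(x*z) - y*z - 10*y + 4*z**2 - 2*z*sin(x*z) - exp(y + z) + 2*sin(z)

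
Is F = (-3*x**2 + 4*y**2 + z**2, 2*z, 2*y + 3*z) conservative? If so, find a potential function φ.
No, ∇×F = (0, 2*z, -8*y) ≠ 0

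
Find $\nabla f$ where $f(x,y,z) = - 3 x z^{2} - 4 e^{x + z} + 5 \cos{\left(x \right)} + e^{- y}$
(-3*z**2 - 4*exp(x + z) - 5*sin(x), -exp(-y), -6*x*z - 4*exp(x + z))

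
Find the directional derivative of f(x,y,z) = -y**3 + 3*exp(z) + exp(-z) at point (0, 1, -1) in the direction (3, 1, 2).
sqrt(14)*(-2*exp(2) - 3*E + 6)*exp(-1)/14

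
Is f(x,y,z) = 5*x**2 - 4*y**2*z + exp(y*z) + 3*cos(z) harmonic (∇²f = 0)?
No, ∇²f = y**2*exp(y*z) + z*(z*exp(y*z) - 8) - 3*cos(z) + 10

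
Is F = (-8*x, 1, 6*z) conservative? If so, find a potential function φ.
Yes, F is conservative. φ = -4*x**2 + y + 3*z**2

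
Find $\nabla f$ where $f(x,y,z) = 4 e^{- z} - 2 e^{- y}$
(0, 2*exp(-y), -4*exp(-z))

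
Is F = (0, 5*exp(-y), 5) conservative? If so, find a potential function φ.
Yes, F is conservative. φ = 5*z - 5*exp(-y)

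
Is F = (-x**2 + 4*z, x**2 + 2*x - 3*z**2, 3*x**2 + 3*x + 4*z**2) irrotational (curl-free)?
No, ∇×F = (6*z, 1 - 6*x, 2*x + 2)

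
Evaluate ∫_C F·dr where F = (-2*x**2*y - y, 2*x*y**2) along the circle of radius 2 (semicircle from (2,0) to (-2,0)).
10*pi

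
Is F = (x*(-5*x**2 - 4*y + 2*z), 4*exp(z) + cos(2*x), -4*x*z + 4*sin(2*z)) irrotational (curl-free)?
No, ∇×F = (-4*exp(z), 2*x + 4*z, 4*x - 2*sin(2*x))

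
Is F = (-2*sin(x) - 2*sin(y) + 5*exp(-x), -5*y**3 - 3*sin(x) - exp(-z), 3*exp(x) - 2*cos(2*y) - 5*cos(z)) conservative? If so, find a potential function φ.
No, ∇×F = (4*sin(2*y) - exp(-z), -3*exp(x), -3*cos(x) + 2*cos(y)) ≠ 0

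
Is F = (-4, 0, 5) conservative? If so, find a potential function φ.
Yes, F is conservative. φ = -4*x + 5*z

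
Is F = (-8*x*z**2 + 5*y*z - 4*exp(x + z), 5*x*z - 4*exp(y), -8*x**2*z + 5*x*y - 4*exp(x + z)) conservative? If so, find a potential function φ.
Yes, F is conservative. φ = -4*x**2*z**2 + 5*x*y*z - 4*exp(y) - 4*exp(x + z)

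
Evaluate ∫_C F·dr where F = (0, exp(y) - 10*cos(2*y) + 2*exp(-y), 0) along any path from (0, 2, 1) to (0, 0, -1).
-exp(2) + 5*sin(4) - 1 + 2*exp(-2)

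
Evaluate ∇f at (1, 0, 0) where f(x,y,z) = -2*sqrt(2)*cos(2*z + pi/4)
(0, 0, 4)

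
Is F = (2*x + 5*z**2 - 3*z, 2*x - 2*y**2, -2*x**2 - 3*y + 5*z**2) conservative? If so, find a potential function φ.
No, ∇×F = (-3, 4*x + 10*z - 3, 2) ≠ 0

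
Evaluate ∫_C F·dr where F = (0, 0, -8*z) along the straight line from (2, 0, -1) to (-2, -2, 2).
-12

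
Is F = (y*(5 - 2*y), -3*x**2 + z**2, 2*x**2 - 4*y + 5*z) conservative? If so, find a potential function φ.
No, ∇×F = (-2*z - 4, -4*x, -6*x + 4*y - 5) ≠ 0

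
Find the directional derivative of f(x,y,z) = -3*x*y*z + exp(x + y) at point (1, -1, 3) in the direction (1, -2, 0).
26*sqrt(5)/5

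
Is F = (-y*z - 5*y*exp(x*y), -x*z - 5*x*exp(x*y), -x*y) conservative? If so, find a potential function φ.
Yes, F is conservative. φ = -x*y*z - 5*exp(x*y)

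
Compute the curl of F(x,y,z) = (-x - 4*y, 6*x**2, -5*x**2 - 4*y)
(-4, 10*x, 12*x + 4)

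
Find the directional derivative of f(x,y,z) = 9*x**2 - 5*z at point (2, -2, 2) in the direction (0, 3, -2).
10*sqrt(13)/13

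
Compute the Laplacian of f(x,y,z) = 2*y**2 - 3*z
4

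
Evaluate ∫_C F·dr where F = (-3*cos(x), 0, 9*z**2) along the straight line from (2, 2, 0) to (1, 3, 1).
-3*sin(1) + 3*sin(2) + 3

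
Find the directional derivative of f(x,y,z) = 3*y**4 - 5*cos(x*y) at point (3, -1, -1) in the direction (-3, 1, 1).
-6*sqrt(11)*(5*sin(3) + 2)/11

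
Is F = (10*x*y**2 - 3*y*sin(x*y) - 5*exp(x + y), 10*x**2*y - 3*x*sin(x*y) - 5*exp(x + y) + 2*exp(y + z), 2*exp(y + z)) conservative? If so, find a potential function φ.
Yes, F is conservative. φ = 5*x**2*y**2 - 5*exp(x + y) + 2*exp(y + z) + 3*cos(x*y)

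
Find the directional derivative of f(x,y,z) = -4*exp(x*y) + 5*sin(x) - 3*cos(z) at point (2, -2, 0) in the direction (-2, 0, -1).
sqrt(5)*(-16/5 - 2*exp(4)*cos(2))*exp(-4)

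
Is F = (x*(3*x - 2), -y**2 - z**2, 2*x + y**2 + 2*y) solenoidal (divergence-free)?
No, ∇·F = 6*x - 2*y - 2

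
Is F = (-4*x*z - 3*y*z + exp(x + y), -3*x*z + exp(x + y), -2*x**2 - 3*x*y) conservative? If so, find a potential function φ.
Yes, F is conservative. φ = -2*x**2*z - 3*x*y*z + exp(x + y)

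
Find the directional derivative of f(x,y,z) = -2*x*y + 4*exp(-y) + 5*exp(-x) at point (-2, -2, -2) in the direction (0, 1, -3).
2*sqrt(10)*(1 - exp(2))/5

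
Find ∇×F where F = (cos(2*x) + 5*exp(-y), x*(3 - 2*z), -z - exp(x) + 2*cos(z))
(2*x, exp(x), -2*z + 3 + 5*exp(-y))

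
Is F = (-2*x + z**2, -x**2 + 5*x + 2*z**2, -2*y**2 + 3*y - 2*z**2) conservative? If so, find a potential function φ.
No, ∇×F = (-4*y - 4*z + 3, 2*z, 5 - 2*x) ≠ 0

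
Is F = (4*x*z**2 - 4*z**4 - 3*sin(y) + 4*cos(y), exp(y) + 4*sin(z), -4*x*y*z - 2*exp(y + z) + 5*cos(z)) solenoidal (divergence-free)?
No, ∇·F = -4*x*y + 4*z**2 + exp(y) - 2*exp(y + z) - 5*sin(z)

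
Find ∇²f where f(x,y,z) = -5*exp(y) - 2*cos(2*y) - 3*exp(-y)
-5*exp(y) + 8*cos(2*y) - 3*exp(-y)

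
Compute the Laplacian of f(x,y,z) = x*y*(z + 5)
0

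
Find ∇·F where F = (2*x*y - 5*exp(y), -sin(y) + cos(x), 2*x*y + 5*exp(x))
2*y - cos(y)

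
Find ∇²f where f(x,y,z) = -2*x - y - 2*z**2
-4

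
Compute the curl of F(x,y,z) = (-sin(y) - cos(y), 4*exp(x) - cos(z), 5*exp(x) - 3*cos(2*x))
(-sin(z), -5*exp(x) - 6*sin(2*x), 4*exp(x) + sqrt(2)*cos(y + pi/4))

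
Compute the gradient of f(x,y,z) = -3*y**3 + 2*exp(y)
(0, -9*y**2 + 2*exp(y), 0)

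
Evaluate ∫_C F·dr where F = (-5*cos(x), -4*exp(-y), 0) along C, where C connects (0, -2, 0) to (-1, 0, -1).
-4*exp(2) + 4 + 5*sin(1)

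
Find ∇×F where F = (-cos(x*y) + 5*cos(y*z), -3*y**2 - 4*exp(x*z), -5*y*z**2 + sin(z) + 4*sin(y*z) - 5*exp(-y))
(4*x*exp(x*z) - 5*z**2 + 4*z*cos(y*z) + 5*exp(-y), -5*y*sin(y*z), -x*sin(x*y) - 4*z*exp(x*z) + 5*z*sin(y*z))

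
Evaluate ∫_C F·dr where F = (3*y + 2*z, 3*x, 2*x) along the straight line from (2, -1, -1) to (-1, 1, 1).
5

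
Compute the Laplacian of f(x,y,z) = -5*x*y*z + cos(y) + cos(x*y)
-x**2*cos(x*y) - y**2*cos(x*y) - cos(y)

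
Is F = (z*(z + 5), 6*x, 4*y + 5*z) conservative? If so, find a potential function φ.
No, ∇×F = (4, 2*z + 5, 6) ≠ 0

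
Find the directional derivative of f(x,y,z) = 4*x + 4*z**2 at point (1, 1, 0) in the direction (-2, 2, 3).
-8*sqrt(17)/17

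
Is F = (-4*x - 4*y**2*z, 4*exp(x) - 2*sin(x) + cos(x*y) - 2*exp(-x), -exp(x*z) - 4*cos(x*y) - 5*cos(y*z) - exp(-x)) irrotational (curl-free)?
No, ∇×F = (4*x*sin(x*y) + 5*z*sin(y*z), -4*y**2 - 4*y*sin(x*y) + z*exp(x*z) - exp(-x), 8*y*z - y*sin(x*y) + 4*exp(x) - 2*cos(x) + 2*exp(-x))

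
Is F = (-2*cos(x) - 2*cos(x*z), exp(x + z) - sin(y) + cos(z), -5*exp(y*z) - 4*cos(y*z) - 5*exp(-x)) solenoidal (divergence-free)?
No, ∇·F = -5*y*exp(y*z) + 4*y*sin(y*z) + 2*z*sin(x*z) + 2*sin(x) - cos(y)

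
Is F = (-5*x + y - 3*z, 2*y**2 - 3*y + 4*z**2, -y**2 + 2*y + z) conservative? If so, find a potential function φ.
No, ∇×F = (-2*y - 8*z + 2, -3, -1) ≠ 0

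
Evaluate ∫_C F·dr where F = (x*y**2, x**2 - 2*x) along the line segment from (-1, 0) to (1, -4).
4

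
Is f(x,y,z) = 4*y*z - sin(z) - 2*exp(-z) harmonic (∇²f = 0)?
No, ∇²f = sin(z) - 2*exp(-z)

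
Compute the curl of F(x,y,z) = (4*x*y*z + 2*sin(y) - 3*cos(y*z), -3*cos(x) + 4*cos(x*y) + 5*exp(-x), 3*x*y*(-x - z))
(-3*x*(x + z), y*(10*x + 3*z + 3*sin(y*z)), -4*x*z - 4*y*sin(x*y) - 3*z*sin(y*z) + 3*sin(x) - 2*cos(y) - 5*exp(-x))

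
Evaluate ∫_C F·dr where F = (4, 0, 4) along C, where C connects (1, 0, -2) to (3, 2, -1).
12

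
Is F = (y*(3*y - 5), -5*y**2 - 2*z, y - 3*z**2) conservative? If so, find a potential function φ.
No, ∇×F = (3, 0, 5 - 6*y) ≠ 0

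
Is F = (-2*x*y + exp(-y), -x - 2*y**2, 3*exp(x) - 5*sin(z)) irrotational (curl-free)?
No, ∇×F = (0, -3*exp(x), 2*x - 1 + exp(-y))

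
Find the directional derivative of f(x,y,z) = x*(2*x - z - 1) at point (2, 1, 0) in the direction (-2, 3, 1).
-8*sqrt(14)/7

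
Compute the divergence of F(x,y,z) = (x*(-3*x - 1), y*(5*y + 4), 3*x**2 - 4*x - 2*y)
-6*x + 10*y + 3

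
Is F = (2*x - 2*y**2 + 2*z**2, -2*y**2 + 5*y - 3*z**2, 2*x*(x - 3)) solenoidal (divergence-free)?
No, ∇·F = 7 - 4*y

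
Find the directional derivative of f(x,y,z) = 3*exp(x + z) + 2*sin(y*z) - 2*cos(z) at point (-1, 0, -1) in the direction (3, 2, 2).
sqrt(17)*(-4*exp(2) - 4*exp(2)*sin(1) + 15)*exp(-2)/17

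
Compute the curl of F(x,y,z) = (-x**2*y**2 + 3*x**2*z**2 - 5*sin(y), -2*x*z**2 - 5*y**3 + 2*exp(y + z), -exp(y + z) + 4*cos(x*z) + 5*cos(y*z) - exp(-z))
(4*x*z - 5*z*sin(y*z) - 3*exp(y + z), 2*z*(3*x**2 + 2*sin(x*z)), 2*x**2*y - 2*z**2 + 5*cos(y))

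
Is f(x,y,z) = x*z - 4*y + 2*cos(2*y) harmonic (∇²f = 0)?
No, ∇²f = -8*cos(2*y)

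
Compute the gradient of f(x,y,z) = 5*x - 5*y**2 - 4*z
(5, -10*y, -4)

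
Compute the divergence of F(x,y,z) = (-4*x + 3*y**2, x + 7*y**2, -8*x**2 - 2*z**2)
14*y - 4*z - 4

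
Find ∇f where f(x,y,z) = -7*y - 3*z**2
(0, -7, -6*z)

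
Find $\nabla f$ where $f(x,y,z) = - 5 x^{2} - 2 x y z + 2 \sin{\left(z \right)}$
(-10*x - 2*y*z, -2*x*z, -2*x*y + 2*cos(z))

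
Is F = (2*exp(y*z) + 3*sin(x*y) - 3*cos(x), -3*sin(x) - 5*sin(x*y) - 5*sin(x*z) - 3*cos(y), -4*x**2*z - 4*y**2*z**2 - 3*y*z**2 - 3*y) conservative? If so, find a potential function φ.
No, ∇×F = (5*x*cos(x*z) - 8*y*z**2 - 3*z**2 - 3, 8*x*z + 2*y*exp(y*z), -3*x*cos(x*y) - 5*y*cos(x*y) - 2*z*exp(y*z) - 5*z*cos(x*z) - 3*cos(x)) ≠ 0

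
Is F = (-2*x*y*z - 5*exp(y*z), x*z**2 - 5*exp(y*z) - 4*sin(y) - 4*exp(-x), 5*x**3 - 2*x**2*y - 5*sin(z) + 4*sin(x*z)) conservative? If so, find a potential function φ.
No, ∇×F = (-2*x**2 - 2*x*z + 5*y*exp(y*z), -15*x**2 + 2*x*y - 5*y*exp(y*z) - 4*z*cos(x*z), (z*(2*x + z + 5*exp(y*z))*exp(x) + 4)*exp(-x)) ≠ 0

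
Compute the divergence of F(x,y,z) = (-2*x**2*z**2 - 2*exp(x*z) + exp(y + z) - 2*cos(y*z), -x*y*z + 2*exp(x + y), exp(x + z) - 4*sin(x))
-4*x*z**2 - x*z - 2*z*exp(x*z) + 2*exp(x + y) + exp(x + z)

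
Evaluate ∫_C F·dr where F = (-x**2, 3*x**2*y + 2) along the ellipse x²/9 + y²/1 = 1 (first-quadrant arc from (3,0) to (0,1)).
71/4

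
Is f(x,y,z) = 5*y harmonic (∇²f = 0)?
Yes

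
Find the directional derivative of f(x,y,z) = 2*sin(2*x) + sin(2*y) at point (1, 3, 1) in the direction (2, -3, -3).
sqrt(22)*(-3*cos(6) + 4*cos(2))/11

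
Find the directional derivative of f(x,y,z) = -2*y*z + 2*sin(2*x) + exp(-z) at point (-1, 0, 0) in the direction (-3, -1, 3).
-3*sqrt(19)*(4*cos(2) + 1)/19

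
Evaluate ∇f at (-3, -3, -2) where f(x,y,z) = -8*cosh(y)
(0, 8*sinh(3), 0)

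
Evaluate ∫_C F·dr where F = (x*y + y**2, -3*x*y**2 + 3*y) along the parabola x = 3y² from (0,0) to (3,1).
24/5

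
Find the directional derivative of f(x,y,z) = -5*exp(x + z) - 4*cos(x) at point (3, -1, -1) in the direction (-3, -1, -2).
sqrt(14)*(-12*sin(3) + 25*exp(2))/14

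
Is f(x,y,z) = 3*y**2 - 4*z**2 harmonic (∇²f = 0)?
No, ∇²f = -2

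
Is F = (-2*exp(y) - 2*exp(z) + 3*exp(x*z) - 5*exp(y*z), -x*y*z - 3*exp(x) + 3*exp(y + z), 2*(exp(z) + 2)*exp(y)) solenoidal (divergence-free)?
No, ∇·F = -x*z + 3*z*exp(x*z) + 5*exp(y + z)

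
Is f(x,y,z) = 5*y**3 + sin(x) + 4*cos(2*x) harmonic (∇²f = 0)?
No, ∇²f = 30*y - sin(x) - 16*cos(2*x)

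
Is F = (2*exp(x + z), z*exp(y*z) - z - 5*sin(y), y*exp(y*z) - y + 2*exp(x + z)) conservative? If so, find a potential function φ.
Yes, F is conservative. φ = -y*z + exp(y*z) + 2*exp(x + z) + 5*cos(y)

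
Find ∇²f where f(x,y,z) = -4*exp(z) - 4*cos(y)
-4*exp(z) + 4*cos(y)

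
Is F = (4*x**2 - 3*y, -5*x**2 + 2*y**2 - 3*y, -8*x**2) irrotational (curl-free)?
No, ∇×F = (0, 16*x, 3 - 10*x)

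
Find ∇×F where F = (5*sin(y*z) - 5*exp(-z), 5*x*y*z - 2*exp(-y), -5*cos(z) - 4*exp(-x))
(-5*x*y, 5*y*cos(y*z) + 5*exp(-z) - 4*exp(-x), 5*z*(y - cos(y*z)))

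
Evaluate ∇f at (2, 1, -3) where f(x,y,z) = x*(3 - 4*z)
(15, 0, -8)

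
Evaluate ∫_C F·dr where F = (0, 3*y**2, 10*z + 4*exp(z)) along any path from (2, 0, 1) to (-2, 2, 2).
-4*E + 23 + 4*exp(2)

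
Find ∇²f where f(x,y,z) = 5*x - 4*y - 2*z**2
-4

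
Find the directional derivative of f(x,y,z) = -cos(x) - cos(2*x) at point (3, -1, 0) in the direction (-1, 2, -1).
-sqrt(6)*(2*sin(6) + sin(3))/6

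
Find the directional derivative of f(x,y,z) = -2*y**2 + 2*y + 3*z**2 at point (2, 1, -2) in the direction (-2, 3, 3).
-21*sqrt(22)/11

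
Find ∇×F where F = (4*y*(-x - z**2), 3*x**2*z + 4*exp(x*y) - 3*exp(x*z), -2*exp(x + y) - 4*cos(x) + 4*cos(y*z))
(-3*x**2 + 3*x*exp(x*z) - 4*z*sin(y*z) - 2*exp(x + y), -8*y*z + 2*exp(x + y) - 4*sin(x), 6*x*z + 4*x + 4*y*exp(x*y) + 4*z**2 - 3*z*exp(x*z))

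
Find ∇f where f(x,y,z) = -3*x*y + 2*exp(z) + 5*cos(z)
(-3*y, -3*x, 2*exp(z) - 5*sin(z))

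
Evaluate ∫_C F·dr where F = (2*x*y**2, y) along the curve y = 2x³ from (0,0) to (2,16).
384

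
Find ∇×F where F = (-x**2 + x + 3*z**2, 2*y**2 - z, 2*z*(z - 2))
(1, 6*z, 0)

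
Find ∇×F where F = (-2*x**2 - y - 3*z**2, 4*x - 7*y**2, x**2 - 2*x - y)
(-1, -2*x - 6*z + 2, 5)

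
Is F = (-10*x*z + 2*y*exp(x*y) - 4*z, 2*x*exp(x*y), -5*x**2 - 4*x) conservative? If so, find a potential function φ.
Yes, F is conservative. φ = -5*x**2*z - 4*x*z + 2*exp(x*y)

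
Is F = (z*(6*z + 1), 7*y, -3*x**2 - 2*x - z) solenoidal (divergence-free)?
No, ∇·F = 6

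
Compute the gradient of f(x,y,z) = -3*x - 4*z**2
(-3, 0, -8*z)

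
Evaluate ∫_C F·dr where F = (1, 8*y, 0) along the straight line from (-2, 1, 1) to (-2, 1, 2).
0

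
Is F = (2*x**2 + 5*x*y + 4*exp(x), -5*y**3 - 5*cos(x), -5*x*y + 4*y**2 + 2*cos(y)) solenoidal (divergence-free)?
No, ∇·F = 4*x - 15*y**2 + 5*y + 4*exp(x)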